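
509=509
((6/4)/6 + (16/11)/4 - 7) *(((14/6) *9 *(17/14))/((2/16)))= -14331/11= -1302.82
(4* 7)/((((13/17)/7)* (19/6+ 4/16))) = 39984/533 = 75.02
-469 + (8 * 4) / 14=-3267 / 7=-466.71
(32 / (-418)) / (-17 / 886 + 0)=14176 / 3553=3.99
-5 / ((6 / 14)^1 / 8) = -280 / 3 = -93.33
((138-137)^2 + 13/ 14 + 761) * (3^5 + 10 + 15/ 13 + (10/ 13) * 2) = 17751822/ 91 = 195074.97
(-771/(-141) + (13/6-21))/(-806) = 3769/227292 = 0.02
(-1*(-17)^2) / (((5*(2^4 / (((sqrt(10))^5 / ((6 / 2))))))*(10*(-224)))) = 289*sqrt(10) / 5376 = 0.17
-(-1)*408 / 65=408 / 65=6.28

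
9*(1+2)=27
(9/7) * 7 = 9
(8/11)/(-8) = -1/11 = -0.09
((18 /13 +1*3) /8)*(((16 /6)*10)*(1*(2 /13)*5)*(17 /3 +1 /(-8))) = 63175 /1014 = 62.30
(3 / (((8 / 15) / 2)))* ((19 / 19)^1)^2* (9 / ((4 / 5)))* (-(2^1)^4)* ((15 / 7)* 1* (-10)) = 303750 / 7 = 43392.86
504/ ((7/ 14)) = 1008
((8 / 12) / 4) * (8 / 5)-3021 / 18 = -5027 / 30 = -167.57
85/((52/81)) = 6885/52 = 132.40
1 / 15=0.07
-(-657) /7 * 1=657 /7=93.86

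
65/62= 1.05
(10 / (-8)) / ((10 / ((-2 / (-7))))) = -1 / 28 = -0.04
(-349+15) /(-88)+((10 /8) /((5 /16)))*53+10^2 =13895 /44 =315.80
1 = 1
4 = 4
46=46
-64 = -64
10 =10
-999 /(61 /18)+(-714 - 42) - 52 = -1102.79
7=7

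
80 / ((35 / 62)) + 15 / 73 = 72521 / 511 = 141.92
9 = 9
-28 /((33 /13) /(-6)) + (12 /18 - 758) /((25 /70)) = -338968 /165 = -2054.35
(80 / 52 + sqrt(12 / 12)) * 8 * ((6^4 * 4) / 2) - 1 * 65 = 683443 / 13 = 52572.54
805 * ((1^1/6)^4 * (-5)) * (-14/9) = 28175/5832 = 4.83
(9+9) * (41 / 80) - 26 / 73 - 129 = -120.13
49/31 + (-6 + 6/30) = -654/155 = -4.22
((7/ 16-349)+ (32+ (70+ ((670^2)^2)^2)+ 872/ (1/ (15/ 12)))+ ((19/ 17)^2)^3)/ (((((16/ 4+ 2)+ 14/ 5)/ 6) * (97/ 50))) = 5880891951415904127559833460406625/ 412076577968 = 14271356990041272258966.28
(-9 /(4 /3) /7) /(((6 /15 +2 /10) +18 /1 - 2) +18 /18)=-135 /2464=-0.05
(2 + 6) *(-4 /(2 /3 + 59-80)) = 96 /61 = 1.57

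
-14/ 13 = -1.08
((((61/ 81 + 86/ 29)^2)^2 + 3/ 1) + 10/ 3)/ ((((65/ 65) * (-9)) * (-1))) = 6014549811596098/ 274015150880409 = 21.95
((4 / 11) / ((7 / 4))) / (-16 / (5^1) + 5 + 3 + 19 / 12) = 960 / 29491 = 0.03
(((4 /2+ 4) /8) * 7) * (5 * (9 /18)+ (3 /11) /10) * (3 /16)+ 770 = 2719157 /3520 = 772.49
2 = 2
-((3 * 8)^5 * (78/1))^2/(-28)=96436542448336896/7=13776648921190985.14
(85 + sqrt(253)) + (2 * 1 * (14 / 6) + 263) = sqrt(253) + 1058 / 3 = 368.57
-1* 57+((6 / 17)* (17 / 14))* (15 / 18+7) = -751 / 14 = -53.64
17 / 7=2.43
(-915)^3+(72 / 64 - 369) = -6128489943 / 8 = -766061242.88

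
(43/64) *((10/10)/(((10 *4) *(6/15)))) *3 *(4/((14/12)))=387/896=0.43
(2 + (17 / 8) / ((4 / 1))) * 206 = 8343 / 16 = 521.44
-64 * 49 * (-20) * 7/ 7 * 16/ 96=31360/ 3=10453.33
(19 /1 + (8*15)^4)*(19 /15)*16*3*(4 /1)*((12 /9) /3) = 1008599132416 /45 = 22413314053.69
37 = 37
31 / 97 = 0.32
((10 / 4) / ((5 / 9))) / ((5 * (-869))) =-9 / 8690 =-0.00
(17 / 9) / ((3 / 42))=238 / 9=26.44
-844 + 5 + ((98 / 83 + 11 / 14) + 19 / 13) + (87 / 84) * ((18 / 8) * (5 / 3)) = -831.69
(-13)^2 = 169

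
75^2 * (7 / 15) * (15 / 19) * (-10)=-393750 / 19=-20723.68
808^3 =527514112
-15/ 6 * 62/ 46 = -155/ 46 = -3.37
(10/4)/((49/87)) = 435/98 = 4.44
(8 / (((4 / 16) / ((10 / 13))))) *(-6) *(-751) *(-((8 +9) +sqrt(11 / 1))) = -24512640 / 13 - 1441920 *sqrt(11) / 13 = -2253457.51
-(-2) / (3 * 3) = 2 / 9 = 0.22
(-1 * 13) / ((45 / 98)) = -1274 / 45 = -28.31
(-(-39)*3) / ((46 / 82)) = 4797 / 23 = 208.57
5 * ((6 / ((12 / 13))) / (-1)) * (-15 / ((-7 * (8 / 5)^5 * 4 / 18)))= -27421875 / 917504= -29.89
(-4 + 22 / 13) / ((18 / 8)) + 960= 37400 / 39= 958.97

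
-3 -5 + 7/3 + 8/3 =-3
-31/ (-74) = 31/ 74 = 0.42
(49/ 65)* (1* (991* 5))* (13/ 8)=48559/ 8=6069.88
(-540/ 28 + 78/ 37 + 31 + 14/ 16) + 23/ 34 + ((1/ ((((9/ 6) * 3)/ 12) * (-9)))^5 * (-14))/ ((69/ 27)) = 19873718297389/ 1291643967096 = 15.39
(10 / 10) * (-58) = -58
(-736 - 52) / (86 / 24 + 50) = -9456 / 643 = -14.71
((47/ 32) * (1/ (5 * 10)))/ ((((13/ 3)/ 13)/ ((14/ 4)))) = 987/ 3200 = 0.31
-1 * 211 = -211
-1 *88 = -88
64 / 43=1.49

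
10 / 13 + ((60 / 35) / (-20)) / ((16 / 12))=1283 / 1820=0.70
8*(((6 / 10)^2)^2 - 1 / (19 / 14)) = -57688 / 11875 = -4.86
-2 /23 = -0.09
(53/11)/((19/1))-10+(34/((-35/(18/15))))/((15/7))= -268837/26125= -10.29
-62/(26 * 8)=-0.30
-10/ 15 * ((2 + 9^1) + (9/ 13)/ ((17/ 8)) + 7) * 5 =-13500/ 221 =-61.09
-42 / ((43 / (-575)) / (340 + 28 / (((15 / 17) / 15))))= 19706400 / 43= 458288.37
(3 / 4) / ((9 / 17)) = 17 / 12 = 1.42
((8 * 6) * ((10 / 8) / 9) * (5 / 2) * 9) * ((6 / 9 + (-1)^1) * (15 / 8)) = -375 / 4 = -93.75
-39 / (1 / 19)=-741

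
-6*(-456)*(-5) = -13680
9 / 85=0.11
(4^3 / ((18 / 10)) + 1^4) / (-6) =-6.09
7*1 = 7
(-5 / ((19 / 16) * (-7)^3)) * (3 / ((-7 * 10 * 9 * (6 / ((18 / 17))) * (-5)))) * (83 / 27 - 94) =-3928 / 20939121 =-0.00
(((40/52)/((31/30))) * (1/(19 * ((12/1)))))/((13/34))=850/99541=0.01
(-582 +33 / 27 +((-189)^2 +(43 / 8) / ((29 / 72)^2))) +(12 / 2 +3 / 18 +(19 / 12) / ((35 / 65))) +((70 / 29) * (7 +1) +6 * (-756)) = 6499058327 / 211932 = 30665.77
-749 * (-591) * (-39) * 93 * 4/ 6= -1070349462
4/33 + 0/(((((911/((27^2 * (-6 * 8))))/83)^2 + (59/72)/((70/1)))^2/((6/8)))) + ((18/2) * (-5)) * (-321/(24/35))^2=-20827161869/2112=-9861345.58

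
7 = 7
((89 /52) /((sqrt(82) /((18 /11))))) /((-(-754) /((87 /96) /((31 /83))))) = 66483 * sqrt(82) /604873984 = 0.00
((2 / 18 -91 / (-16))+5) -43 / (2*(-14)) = 12433 / 1008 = 12.33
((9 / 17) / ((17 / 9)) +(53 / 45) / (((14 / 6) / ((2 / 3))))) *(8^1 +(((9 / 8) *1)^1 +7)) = 2414407 / 242760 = 9.95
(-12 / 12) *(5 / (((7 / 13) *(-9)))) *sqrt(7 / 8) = 65 *sqrt(14) / 252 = 0.97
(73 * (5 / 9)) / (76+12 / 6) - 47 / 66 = -742 / 3861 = -0.19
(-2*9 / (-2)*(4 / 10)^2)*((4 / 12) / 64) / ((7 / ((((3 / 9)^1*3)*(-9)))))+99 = 277173 / 2800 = 98.99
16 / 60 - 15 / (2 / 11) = -2467 / 30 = -82.23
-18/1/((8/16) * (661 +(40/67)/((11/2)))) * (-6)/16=19899/974474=0.02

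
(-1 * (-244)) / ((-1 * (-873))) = 244 / 873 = 0.28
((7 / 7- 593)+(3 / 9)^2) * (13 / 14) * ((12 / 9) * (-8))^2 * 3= -5065216 / 27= -187600.59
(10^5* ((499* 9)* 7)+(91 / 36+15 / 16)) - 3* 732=452692484275 / 144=3143697807.47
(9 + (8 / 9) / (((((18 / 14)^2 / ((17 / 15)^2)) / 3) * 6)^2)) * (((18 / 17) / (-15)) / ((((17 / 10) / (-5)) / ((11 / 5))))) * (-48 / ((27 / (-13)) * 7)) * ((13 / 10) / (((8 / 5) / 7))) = 203041976320612 / 2591771326875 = 78.34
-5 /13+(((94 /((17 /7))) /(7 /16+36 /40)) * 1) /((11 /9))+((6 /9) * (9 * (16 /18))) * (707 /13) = 18809101 /60027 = 313.34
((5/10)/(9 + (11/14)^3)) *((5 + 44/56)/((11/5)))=39690/286297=0.14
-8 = -8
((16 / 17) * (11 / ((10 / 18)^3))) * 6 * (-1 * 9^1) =-6928416 / 2125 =-3260.43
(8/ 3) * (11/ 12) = 22/ 9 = 2.44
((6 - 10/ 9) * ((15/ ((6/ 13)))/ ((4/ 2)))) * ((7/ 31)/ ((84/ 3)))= 715/ 1116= 0.64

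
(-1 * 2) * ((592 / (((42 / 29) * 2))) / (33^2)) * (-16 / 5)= 137344 / 114345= 1.20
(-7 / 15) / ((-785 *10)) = 7 / 117750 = 0.00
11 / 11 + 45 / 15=4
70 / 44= 35 / 22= 1.59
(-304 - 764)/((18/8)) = -1424/3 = -474.67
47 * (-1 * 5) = -235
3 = 3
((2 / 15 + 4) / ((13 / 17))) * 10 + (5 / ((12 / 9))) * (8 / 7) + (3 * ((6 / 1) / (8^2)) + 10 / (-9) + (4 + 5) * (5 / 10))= 1625083 / 26208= 62.01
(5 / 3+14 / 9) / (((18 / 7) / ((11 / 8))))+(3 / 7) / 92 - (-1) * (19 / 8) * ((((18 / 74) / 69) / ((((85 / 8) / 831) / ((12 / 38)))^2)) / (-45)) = 8553414137743 / 5299001694000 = 1.61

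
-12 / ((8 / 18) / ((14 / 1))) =-378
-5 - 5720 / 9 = -640.56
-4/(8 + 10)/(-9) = 2/81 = 0.02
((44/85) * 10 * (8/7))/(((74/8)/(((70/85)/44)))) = 128/10693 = 0.01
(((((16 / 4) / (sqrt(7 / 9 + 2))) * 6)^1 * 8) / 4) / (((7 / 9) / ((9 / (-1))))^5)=-502096953744 / 84035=-5974855.16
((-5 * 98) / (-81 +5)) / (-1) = -245 / 38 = -6.45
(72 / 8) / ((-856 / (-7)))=63 / 856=0.07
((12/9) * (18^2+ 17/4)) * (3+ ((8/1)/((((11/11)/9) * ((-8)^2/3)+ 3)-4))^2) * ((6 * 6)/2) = 292119.00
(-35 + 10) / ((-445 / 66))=330 / 89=3.71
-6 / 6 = -1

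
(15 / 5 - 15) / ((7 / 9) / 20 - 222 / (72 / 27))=1080 / 7489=0.14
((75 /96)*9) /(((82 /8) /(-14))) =-9.60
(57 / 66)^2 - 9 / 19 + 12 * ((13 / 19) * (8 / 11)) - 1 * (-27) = 305707 / 9196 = 33.24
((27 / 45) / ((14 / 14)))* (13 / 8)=39 / 40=0.98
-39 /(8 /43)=-1677 /8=-209.62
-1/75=-0.01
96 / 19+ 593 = 11363 / 19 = 598.05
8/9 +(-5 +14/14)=-28/9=-3.11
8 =8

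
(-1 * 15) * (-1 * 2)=30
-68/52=-1.31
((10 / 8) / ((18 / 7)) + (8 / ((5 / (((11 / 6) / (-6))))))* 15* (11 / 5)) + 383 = 132247 / 360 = 367.35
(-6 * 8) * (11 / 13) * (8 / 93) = -1408 / 403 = -3.49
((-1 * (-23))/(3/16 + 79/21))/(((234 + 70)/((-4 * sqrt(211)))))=-1932 * sqrt(211)/25213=-1.11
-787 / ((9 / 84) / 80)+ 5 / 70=-587626.60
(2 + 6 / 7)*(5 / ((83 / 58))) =5800 / 581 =9.98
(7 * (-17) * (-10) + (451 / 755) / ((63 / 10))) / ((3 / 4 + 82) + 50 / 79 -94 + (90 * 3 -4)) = 3577553552 / 767708613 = 4.66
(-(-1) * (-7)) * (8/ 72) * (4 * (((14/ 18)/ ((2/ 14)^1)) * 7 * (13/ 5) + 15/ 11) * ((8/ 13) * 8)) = -89105408/ 57915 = -1538.55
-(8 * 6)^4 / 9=-589824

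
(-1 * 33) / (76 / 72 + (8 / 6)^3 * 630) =-594 / 26899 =-0.02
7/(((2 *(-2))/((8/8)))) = -1.75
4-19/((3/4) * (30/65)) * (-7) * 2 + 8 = 7024/9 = 780.44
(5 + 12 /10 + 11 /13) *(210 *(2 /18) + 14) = 51296 /195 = 263.06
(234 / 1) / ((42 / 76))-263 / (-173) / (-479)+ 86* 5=495045617 / 580069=853.43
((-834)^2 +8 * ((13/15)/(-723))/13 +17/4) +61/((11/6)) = 331923316823/477180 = 695593.52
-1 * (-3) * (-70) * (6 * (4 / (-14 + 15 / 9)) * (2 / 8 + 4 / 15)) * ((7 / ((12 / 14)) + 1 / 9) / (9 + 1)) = 32333 / 185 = 174.77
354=354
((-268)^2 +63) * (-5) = -359435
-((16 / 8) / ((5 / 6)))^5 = -248832 / 3125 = -79.63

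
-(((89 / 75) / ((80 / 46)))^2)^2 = -17557851463681 / 81000000000000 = -0.22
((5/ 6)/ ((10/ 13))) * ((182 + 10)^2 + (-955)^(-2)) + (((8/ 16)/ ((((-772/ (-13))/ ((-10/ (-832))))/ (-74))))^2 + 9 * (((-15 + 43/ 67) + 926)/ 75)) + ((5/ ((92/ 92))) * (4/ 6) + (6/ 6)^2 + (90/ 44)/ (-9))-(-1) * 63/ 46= 1133626169024320192714637/ 28304655870343987200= 40050.87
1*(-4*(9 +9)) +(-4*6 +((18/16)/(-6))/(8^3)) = -786435/8192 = -96.00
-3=-3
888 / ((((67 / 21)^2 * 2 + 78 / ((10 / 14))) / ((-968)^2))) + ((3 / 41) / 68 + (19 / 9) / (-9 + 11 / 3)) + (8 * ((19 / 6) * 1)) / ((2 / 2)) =5115248421307665 / 796464688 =6422442.20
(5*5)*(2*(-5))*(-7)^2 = -12250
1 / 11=0.09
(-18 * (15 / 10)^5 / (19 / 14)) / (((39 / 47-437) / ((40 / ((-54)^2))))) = 987 / 311600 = 0.00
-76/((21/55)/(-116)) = 23089.52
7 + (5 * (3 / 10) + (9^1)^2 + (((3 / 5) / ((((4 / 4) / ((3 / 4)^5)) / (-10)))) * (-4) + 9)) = 13337 / 128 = 104.20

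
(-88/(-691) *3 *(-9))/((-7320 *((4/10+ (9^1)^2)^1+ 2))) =33/5858989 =0.00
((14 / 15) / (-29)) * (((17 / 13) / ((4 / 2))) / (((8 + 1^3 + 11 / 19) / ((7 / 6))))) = -2261 / 882180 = -0.00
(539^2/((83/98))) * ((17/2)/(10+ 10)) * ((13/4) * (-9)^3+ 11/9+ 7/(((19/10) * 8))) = -48988142291011/141930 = -345157065.39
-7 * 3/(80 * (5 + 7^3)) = -0.00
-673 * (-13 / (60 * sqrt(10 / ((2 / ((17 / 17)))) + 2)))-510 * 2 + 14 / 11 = -11206 / 11 + 8749 * sqrt(7) / 420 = -963.61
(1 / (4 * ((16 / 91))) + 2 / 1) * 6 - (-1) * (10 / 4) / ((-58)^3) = 16023563 / 780448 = 20.53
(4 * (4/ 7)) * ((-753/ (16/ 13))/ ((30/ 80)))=-26104/ 7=-3729.14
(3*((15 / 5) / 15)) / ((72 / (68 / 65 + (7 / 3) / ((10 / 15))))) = 197 / 5200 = 0.04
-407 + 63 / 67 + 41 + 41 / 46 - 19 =-1180925 / 3082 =-383.17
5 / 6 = 0.83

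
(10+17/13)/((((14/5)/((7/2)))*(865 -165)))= 21/1040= 0.02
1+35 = 36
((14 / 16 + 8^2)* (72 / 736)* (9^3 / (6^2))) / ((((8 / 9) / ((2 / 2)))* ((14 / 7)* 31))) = 3405159 / 1460224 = 2.33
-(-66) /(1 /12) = 792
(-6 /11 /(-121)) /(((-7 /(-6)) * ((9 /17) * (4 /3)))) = 51 /9317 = 0.01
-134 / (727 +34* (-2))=-0.20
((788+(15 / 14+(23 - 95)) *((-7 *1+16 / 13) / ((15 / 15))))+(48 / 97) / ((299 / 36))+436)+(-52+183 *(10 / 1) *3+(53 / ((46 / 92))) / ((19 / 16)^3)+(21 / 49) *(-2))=2838238738401 / 397863154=7133.71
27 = 27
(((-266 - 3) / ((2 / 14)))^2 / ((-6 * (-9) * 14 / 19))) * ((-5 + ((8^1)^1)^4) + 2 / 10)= 49217202482 / 135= 364571870.24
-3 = -3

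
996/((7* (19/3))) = 2988/133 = 22.47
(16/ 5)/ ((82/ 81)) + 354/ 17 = 83586/ 3485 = 23.98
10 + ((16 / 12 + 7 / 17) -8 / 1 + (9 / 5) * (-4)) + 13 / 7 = -2852 / 1785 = -1.60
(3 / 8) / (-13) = -3 / 104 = -0.03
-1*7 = -7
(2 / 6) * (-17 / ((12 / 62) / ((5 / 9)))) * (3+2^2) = -18445 / 162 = -113.86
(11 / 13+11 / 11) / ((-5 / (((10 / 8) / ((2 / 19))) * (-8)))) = 456 / 13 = 35.08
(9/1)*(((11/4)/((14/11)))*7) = 1089/8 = 136.12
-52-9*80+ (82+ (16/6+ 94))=-1780/3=-593.33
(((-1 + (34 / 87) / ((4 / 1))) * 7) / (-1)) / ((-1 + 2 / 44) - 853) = -12089 / 1634469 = -0.01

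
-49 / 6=-8.17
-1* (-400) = 400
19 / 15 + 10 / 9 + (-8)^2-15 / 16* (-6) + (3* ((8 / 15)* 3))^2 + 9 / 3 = 176477 / 1800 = 98.04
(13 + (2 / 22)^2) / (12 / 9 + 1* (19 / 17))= 80274 / 15125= 5.31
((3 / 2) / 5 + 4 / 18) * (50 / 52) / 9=235 / 4212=0.06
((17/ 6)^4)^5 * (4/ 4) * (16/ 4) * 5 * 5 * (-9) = -101605785166189313060040025/ 101559956668416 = -1000451245739.73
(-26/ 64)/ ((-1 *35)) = 13/ 1120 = 0.01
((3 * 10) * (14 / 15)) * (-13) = -364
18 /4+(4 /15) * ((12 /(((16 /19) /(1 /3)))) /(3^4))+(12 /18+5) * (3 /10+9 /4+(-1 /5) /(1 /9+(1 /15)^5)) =898637887 /102516840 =8.77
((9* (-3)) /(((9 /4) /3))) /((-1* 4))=9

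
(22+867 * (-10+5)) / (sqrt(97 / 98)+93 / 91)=-73001838 / 905+5102279 * sqrt(194) / 905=-2138.47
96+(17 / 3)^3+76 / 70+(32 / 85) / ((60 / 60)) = 897793 / 3213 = 279.43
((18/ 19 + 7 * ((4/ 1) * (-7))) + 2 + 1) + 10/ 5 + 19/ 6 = -21305/ 114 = -186.89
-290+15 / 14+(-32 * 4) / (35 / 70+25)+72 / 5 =-997987 / 3570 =-279.55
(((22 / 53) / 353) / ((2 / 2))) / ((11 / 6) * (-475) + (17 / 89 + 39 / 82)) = -240834 / 178216601935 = -0.00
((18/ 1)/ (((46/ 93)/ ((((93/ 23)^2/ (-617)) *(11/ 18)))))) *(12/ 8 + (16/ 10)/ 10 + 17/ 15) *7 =-8650323297/ 750703900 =-11.52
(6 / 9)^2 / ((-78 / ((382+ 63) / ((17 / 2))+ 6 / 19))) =-34024 / 113373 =-0.30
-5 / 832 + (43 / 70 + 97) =2842353 / 29120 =97.61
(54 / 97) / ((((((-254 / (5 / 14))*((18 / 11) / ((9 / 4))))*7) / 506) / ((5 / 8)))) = -1878525 / 38632384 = -0.05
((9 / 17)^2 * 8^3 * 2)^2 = 6879707136 / 83521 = 82370.99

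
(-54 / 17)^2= 2916 / 289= 10.09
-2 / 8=-1 / 4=-0.25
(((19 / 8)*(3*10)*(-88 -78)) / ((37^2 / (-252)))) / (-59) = -2980530 / 80771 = -36.90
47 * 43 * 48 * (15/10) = 145512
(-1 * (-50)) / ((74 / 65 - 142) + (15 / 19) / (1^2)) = -61750 / 172989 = -0.36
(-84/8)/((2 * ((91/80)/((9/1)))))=-540/13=-41.54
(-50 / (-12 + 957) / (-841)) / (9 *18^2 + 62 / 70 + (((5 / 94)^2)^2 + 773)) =3903744800 / 228956055697470537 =0.00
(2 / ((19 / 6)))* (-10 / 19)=-120 / 361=-0.33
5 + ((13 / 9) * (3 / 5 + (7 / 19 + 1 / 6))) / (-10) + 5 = 504589 / 51300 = 9.84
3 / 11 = 0.27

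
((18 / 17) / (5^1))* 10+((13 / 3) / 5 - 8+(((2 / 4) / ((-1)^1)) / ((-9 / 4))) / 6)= -11426 / 2295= -4.98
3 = 3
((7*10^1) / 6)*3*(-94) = -3290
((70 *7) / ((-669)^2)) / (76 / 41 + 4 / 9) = 10045 / 21085096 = 0.00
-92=-92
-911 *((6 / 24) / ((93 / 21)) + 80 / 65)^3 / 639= -8139030578125 / 2676677020992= -3.04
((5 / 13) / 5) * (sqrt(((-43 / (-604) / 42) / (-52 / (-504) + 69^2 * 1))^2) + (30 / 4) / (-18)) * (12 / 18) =-226461679 / 10598415633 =-0.02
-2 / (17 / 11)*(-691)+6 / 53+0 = 805808 / 901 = 894.35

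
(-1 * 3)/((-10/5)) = 1.50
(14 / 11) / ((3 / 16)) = 224 / 33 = 6.79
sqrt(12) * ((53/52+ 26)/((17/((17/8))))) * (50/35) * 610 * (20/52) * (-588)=-224975625 * sqrt(3)/169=-2305734.99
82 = 82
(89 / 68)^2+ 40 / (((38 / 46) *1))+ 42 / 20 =22945383 / 439280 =52.23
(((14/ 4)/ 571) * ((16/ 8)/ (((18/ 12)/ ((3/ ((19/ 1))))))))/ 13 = 14/ 141037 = 0.00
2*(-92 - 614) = -1412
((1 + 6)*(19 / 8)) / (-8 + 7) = -133 / 8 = -16.62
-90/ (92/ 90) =-88.04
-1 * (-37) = 37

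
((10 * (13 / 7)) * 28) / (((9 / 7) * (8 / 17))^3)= 109535335 / 46656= 2347.72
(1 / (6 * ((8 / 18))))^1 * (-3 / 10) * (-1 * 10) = 9 / 8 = 1.12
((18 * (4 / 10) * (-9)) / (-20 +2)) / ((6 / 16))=48 / 5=9.60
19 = 19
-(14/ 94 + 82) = -3861/ 47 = -82.15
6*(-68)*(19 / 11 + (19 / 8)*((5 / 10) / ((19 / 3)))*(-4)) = -398.73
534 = 534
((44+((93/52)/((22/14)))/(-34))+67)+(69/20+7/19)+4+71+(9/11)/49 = 17182826413/90530440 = 189.80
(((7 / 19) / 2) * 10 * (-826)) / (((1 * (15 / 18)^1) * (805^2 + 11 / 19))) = -0.00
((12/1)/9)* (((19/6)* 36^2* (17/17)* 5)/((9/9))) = 27360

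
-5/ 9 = -0.56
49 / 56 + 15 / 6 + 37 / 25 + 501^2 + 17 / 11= 552216281 / 2200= 251007.40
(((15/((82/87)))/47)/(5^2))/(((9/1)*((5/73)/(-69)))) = -146073/96350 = -1.52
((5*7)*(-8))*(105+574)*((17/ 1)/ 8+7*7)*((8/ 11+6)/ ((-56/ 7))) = 359635745/ 44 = 8173539.66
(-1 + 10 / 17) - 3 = -58 / 17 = -3.41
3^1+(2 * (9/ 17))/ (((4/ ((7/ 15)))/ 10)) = 72/ 17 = 4.24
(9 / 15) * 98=58.80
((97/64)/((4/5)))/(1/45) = 21825/256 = 85.25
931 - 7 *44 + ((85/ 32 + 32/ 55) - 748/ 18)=9261371/ 15840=584.68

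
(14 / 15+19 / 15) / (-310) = -11 / 1550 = -0.01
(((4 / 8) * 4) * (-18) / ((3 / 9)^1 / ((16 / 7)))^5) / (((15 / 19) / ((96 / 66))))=-929524875264 / 924385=-1005560.32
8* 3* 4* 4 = 384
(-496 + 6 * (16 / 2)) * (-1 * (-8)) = -3584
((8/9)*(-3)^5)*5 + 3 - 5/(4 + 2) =-6467/6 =-1077.83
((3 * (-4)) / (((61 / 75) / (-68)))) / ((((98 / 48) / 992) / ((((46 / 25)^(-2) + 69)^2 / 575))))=1598298935106816 / 392616923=4070886.51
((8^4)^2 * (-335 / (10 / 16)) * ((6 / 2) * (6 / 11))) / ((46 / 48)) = -3884797919232 / 253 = -15354932487.08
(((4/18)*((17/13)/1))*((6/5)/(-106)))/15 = -34/155025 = -0.00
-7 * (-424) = 2968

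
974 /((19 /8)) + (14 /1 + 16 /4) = 8134 /19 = 428.11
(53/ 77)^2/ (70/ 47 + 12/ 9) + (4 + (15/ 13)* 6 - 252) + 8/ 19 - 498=-738.49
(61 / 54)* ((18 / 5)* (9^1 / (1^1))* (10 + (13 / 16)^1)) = 31659 / 80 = 395.74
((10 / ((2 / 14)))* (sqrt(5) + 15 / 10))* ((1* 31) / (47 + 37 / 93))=302715 / 4408 + 100905* sqrt(5) / 2204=171.05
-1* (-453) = 453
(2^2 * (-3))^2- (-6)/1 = 150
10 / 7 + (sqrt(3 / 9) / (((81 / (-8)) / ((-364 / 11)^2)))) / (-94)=529984 * sqrt(3) / 1381941 + 10 / 7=2.09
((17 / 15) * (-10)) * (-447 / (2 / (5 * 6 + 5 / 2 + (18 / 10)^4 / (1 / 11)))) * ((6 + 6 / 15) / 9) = 7496342576 / 28125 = 266536.62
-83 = -83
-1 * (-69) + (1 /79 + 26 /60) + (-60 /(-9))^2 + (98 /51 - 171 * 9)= -172020733 /120870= -1423.19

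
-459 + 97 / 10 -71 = -5203 / 10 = -520.30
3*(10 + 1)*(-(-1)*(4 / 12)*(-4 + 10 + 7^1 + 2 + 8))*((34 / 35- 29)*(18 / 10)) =-2233737 / 175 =-12764.21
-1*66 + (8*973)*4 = 31070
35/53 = 0.66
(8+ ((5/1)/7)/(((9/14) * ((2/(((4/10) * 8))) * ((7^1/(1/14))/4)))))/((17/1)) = 3560/7497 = 0.47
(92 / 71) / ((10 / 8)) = 368 / 355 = 1.04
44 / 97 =0.45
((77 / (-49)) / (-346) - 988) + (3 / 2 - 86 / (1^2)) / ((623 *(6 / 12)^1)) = -213028799 / 215558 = -988.27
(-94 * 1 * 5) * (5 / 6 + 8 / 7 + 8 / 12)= -8695 / 7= -1242.14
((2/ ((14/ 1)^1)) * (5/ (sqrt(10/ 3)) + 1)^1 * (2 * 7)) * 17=34 + 17 * sqrt(30)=127.11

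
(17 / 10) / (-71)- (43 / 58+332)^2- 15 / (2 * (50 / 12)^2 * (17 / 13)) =-56193784946813 / 507543500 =-110717.18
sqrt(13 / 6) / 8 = sqrt(78) / 48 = 0.18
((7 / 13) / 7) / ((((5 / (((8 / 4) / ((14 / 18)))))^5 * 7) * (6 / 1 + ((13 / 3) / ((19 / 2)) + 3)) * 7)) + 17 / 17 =1.00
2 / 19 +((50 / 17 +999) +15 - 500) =517.05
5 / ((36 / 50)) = 125 / 18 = 6.94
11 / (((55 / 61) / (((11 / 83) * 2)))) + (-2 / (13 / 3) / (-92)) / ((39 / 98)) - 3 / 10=1901103 / 645242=2.95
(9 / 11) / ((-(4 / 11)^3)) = -1089 / 64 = -17.02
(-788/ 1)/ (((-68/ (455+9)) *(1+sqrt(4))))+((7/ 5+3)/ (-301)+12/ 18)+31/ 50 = 1376666761/ 767550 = 1793.59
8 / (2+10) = 2 / 3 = 0.67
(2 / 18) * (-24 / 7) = -8 / 21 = -0.38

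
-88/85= -1.04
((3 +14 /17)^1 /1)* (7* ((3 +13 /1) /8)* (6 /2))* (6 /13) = 1260 /17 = 74.12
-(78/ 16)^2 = -1521/ 64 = -23.77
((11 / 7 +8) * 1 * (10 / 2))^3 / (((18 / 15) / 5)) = 939884375 / 2058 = 456697.95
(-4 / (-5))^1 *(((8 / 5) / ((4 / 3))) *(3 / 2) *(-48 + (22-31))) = -2052 / 25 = -82.08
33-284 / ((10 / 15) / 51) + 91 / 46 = -997787 / 46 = -21691.02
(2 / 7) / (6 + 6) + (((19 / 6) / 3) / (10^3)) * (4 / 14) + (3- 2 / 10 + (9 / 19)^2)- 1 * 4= -3091463 / 3249000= -0.95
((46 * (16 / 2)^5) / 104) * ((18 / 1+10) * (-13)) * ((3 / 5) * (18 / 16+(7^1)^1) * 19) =-488656896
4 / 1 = 4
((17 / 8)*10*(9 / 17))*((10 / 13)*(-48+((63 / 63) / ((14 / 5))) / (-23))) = -3478725 / 8372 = -415.52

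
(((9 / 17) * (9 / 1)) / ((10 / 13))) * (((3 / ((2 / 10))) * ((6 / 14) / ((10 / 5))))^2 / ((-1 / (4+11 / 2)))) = -8102835 / 13328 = -607.96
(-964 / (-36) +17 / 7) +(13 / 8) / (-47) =691021 / 23688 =29.17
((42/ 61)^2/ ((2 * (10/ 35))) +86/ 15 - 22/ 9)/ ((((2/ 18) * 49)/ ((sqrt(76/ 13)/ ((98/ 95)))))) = 13102837 * sqrt(247)/ 116143573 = 1.77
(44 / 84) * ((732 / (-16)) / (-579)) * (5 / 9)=3355 / 145908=0.02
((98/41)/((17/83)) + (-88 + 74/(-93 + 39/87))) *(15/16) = -1082174475/14965984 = -72.31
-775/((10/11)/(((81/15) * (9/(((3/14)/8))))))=-1546776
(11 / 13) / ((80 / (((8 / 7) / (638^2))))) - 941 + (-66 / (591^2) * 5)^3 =-50008152369731072833934437 / 53143626324404303808120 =-941.00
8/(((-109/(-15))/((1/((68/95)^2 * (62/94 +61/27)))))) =171790875/233359408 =0.74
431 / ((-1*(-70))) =431 / 70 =6.16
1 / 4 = 0.25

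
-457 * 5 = -2285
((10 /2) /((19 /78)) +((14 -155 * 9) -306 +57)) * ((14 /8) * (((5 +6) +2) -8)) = -267575 /19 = -14082.89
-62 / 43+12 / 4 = 67 / 43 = 1.56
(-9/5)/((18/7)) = -7/10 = -0.70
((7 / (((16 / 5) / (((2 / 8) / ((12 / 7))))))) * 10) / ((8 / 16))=6.38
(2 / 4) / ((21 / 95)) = 95 / 42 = 2.26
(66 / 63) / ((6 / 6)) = 22 / 21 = 1.05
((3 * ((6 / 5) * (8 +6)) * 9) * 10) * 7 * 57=1809864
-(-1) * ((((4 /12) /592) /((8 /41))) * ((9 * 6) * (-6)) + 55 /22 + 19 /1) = 24349 /1184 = 20.57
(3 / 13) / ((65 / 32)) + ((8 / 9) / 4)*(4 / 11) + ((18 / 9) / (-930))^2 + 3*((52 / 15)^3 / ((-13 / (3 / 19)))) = -1.32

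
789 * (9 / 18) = 789 / 2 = 394.50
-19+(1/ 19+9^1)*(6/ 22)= -3455/ 209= -16.53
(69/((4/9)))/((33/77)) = 1449/4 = 362.25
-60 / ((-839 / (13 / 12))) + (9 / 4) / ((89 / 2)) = 19121 / 149342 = 0.13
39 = 39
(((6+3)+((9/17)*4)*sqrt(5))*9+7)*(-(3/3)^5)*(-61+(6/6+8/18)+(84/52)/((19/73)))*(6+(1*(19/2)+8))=100331370*sqrt(5)/4199+245254460/2223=163754.75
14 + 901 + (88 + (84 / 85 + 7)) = 85934 / 85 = 1010.99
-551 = -551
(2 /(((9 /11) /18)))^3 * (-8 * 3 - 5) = -2470336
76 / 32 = 19 / 8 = 2.38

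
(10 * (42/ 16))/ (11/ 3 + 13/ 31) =1953/ 304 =6.42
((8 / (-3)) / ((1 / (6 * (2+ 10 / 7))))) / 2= -192 / 7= -27.43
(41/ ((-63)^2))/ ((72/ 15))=205/ 95256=0.00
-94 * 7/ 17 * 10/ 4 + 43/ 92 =-150609/ 1564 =-96.30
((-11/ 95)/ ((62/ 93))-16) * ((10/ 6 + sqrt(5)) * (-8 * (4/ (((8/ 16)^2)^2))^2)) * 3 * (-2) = -302088192 * sqrt(5)/ 95-100696064/ 19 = -12410211.08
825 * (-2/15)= -110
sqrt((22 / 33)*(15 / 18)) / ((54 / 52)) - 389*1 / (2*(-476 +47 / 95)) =1.13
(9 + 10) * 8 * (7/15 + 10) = 1590.93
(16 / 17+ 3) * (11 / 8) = 737 / 136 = 5.42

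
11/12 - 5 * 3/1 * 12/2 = -89.08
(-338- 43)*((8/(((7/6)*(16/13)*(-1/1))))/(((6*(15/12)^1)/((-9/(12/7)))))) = -14859/10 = -1485.90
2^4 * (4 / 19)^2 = 256 / 361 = 0.71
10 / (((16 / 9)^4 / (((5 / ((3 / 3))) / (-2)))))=-164025 / 65536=-2.50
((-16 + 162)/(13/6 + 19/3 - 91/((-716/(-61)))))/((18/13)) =679484/4815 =141.12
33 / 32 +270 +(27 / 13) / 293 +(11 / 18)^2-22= 2462424697 / 9872928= 249.41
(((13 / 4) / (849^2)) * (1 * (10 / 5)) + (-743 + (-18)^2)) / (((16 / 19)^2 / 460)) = -25076356305875 / 92262528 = -271793.51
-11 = -11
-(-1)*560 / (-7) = -80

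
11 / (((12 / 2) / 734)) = 4037 / 3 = 1345.67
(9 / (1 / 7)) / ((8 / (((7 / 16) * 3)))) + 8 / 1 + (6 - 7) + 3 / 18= 6721 / 384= 17.50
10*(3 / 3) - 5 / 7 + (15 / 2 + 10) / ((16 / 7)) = 16.94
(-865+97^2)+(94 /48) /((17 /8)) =435791 /51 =8544.92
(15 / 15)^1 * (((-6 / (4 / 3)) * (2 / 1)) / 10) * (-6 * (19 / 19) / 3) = 9 / 5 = 1.80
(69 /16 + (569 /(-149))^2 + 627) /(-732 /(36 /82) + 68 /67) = -46115927877 /118972494880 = -0.39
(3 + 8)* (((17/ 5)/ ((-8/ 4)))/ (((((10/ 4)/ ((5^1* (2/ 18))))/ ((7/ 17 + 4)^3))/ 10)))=-1031250/ 289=-3568.34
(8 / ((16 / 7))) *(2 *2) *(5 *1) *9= 630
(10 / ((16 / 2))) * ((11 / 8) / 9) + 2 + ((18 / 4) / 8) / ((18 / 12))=739 / 288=2.57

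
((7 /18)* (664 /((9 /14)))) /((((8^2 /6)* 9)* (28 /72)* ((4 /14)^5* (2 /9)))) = 9764867 /384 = 25429.34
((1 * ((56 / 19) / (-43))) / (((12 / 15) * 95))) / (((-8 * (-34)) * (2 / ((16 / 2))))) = -7 / 527782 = -0.00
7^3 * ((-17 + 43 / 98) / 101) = -11361 / 202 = -56.24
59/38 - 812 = -30797/38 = -810.45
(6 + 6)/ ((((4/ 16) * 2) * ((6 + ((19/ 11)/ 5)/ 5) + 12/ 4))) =3300/ 1247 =2.65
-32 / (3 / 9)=-96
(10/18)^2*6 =50/27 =1.85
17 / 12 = 1.42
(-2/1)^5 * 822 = -26304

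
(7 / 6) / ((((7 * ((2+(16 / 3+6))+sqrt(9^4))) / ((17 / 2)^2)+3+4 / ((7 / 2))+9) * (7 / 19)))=0.14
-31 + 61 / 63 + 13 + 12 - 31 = -36.03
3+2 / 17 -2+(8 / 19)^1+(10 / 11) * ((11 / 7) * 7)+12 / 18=11827 / 969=12.21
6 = 6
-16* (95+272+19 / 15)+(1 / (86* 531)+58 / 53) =-71291962739 / 12101490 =-5891.17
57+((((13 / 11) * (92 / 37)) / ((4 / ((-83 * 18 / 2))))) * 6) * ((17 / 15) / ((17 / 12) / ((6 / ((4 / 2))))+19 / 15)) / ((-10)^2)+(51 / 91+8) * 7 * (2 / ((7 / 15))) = 84728132037 / 289814525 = 292.35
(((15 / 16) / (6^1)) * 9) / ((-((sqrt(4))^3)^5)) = -0.00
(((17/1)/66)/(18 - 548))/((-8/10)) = 17/27984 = 0.00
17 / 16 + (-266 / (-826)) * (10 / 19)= 1.23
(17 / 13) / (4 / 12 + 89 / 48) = 272 / 455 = 0.60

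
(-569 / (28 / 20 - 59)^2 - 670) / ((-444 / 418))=11617621345 / 18413568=630.93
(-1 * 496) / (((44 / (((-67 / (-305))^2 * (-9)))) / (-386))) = -1933753464 / 1023275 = -1889.77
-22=-22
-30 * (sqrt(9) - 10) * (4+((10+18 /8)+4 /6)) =3552.50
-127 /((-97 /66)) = 8382 /97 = 86.41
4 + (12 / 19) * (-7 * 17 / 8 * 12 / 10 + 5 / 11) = -7301 / 1045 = -6.99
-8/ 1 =-8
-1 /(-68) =0.01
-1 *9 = -9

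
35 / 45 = 7 / 9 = 0.78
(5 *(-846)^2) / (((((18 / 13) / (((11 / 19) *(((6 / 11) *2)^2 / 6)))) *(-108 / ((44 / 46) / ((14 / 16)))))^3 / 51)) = -6758722846720 / 62601856686873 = -0.11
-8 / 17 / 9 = -8 / 153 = -0.05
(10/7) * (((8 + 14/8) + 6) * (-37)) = -832.50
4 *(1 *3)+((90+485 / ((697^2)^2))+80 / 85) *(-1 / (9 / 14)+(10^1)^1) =1656681835383136 / 2124093460329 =779.95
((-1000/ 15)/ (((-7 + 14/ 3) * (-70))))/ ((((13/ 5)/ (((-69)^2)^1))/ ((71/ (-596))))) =8450775/ 94913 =89.04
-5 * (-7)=35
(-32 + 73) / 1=41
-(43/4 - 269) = 1033/4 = 258.25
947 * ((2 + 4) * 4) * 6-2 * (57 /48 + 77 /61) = 66545193 /488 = 136363.10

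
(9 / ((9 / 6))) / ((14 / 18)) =54 / 7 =7.71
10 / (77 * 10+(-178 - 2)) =1 / 59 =0.02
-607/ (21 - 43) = 607/ 22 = 27.59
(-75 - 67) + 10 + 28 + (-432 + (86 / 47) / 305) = -7683474 / 14335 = -535.99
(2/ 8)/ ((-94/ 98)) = -0.26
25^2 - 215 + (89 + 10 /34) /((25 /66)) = 274438 /425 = 645.74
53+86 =139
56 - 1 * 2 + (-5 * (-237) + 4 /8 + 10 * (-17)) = 2139 /2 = 1069.50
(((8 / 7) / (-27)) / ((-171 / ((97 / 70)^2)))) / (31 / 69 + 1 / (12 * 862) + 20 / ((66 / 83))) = 16415769392 / 884172081301425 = 0.00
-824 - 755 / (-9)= -6661 / 9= -740.11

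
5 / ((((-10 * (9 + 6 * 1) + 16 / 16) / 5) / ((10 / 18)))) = -125 / 1341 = -0.09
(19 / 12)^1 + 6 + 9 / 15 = 491 / 60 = 8.18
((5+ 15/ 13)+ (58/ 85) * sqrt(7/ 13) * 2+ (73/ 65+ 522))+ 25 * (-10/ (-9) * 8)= 116 * sqrt(91)/ 1105+ 439627/ 585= 752.50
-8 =-8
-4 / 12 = -1 / 3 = -0.33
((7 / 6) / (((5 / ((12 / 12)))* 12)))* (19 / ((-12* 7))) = -19 / 4320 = -0.00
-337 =-337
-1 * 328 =-328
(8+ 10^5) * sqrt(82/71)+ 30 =30+ 100008 * sqrt(5822)/71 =107506.25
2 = 2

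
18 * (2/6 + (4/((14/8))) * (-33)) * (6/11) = -56772/77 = -737.30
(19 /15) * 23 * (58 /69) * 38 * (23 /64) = 240787 /720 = 334.43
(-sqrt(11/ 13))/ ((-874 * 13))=sqrt(143)/ 147706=0.00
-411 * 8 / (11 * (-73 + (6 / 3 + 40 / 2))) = 1096 / 187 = 5.86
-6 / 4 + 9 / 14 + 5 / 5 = 0.14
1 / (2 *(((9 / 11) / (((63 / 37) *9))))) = 693 / 74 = 9.36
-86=-86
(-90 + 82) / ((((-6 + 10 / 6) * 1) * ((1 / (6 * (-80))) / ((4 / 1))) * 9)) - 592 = -12816 / 13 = -985.85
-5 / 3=-1.67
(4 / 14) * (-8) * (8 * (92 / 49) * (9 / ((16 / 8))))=-52992 / 343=-154.50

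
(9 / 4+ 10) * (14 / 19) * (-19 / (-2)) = 343 / 4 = 85.75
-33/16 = -2.06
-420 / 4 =-105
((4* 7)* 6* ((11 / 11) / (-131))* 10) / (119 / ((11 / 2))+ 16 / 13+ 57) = -80080 / 498717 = -0.16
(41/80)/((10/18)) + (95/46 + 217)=2023887/9200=219.99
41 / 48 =0.85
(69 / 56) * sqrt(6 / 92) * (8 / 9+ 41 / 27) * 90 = 325 * sqrt(138) / 56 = 68.18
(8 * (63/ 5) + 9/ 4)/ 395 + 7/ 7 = 9961/ 7900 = 1.26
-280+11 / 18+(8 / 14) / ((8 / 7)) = -2510 / 9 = -278.89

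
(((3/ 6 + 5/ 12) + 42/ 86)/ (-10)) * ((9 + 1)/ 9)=-725/ 4644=-0.16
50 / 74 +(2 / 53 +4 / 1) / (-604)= 396191 / 592222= 0.67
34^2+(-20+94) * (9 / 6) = 1267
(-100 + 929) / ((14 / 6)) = 2487 / 7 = 355.29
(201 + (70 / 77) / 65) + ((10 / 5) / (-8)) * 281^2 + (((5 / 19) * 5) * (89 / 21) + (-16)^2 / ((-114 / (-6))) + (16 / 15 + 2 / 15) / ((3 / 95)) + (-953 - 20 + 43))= -4658632361 / 228228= -20412.19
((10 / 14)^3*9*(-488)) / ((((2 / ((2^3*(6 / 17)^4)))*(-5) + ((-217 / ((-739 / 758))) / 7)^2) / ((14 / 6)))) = -518089701312000 / 129081379362019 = -4.01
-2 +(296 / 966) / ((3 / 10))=-1418 / 1449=-0.98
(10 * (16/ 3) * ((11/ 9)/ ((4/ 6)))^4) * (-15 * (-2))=1464100/ 81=18075.31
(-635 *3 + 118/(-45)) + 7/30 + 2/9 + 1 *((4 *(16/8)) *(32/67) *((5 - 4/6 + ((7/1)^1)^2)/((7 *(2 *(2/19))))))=-4977647/2814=-1768.89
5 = 5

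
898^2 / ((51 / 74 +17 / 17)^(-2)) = 3150015625 / 1369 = 2300961.01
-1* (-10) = 10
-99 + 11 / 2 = -187 / 2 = -93.50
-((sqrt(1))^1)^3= -1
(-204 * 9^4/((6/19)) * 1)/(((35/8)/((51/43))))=-1729269648/1505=-1149016.38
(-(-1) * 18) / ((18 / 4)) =4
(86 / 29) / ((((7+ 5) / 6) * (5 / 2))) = 86 / 145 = 0.59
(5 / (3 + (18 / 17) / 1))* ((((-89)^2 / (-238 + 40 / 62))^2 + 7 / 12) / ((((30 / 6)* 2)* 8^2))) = 1538335321765 / 717248892672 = 2.14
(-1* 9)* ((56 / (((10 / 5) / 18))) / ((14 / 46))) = -14904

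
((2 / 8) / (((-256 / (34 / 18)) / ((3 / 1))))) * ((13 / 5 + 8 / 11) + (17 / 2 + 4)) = -29597 / 337920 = -0.09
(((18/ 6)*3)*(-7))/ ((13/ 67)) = -4221/ 13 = -324.69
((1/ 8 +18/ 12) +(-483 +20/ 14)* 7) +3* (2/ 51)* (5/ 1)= -458155/ 136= -3368.79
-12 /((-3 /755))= 3020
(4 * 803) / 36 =803 / 9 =89.22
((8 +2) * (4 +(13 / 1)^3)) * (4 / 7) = 88040 / 7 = 12577.14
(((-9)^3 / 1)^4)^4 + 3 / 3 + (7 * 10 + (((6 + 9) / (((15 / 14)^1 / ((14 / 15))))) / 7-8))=95440281617039135377122431438078013463353245788 / 15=6362685441135942358474829000000000000000000000.00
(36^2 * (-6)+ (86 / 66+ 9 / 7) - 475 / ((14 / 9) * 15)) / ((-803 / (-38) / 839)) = -57399093461 / 185493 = -309440.75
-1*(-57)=57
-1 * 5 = -5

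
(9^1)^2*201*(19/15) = 103113/5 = 20622.60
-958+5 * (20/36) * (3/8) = -22967/24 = -956.96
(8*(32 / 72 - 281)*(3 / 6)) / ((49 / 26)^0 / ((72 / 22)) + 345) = -40400 / 12431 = -3.25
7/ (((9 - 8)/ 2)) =14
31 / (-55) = -31 / 55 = -0.56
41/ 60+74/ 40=38/ 15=2.53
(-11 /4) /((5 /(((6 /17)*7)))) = -231 /170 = -1.36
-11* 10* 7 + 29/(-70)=-53929/70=-770.41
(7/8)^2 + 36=36.77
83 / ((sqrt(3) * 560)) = 0.09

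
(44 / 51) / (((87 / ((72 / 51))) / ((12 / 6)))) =0.03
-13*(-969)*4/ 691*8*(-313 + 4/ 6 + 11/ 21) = -181898.21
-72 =-72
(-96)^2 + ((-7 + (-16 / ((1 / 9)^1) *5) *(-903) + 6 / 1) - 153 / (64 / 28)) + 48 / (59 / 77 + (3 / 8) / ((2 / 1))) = 12395937751 / 18800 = 659358.39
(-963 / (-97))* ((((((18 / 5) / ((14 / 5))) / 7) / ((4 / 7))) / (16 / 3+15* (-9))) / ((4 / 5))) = -130005 / 4226096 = -0.03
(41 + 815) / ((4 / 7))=1498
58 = 58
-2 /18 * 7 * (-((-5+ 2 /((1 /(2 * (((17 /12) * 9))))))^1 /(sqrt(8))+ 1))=7 /9+ 161 * sqrt(2) /18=13.43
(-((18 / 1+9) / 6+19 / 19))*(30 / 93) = -55 / 31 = -1.77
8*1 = 8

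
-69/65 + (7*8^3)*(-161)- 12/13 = -37506689/65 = -577025.98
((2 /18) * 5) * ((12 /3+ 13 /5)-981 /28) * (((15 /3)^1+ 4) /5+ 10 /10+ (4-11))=1327 /20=66.35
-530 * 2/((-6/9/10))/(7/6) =95400/7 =13628.57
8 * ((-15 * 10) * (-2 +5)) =-3600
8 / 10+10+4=74 / 5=14.80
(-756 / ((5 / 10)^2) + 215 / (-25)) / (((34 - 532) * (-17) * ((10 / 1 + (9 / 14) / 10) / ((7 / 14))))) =-106141 / 5964297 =-0.02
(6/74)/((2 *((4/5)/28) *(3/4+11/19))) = 1.07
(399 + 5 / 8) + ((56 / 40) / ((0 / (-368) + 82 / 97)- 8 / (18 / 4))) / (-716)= 291140329 / 728530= 399.63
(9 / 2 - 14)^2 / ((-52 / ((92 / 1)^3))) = -17569148 / 13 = -1351472.92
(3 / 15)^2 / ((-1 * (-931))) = 1 / 23275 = 0.00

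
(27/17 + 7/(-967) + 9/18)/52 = 5263/131512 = 0.04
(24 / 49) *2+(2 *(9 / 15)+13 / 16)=11729 / 3920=2.99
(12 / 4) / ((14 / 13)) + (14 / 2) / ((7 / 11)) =193 / 14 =13.79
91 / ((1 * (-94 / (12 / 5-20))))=4004 / 235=17.04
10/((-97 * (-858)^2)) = -5/35703954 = -0.00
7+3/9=22/3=7.33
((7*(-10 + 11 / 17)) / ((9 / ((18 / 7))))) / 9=-106 / 51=-2.08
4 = 4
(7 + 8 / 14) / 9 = 53 / 63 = 0.84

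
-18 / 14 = -9 / 7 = -1.29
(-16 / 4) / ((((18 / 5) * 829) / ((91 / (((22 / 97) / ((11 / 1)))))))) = -44135 / 7461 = -5.92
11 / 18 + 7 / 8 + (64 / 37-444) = -1174249 / 2664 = -440.78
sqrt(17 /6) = 1.68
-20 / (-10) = 2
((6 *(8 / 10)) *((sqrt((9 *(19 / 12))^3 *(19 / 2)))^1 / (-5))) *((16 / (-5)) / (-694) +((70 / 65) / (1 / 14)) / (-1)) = 552258522 *sqrt(6) / 563875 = 2399.03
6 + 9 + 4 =19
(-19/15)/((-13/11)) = 209/195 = 1.07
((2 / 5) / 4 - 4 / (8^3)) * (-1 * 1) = -59 / 640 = -0.09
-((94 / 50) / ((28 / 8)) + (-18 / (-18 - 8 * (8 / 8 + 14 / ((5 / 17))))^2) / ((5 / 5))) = -21600773 / 40222350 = -0.54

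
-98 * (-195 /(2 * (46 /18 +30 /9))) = 85995 /53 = 1622.55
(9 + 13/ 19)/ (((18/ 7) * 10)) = 322/ 855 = 0.38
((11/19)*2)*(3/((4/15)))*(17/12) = 2805/152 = 18.45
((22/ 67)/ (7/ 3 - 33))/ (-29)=33/ 89378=0.00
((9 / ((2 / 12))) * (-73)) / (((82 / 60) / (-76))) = 8987760 / 41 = 219213.66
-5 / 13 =-0.38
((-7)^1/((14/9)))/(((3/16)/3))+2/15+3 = -1033/15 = -68.87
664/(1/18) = 11952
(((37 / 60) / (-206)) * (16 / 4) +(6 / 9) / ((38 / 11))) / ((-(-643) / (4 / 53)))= 21254 / 1000389045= 0.00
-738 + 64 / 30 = -11038 / 15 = -735.87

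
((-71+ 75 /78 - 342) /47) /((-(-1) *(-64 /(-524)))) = -1403403 /19552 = -71.78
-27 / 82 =-0.33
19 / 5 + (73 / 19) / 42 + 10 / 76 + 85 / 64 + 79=10769959 / 127680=84.35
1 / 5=0.20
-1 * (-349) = 349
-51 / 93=-17 / 31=-0.55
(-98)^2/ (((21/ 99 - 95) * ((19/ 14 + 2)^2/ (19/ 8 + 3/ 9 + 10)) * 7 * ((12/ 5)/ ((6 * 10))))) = -1409687125/ 3454876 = -408.03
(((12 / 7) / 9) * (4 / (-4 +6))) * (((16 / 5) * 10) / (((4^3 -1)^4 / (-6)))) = -0.00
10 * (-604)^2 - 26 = 3648134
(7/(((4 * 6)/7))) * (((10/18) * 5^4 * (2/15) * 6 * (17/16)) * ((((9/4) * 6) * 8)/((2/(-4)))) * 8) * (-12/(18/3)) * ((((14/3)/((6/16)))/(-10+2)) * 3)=-29155000/3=-9718333.33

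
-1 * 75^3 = -421875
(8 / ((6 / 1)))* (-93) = -124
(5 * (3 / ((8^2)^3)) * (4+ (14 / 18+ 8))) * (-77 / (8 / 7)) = -309925 / 6291456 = -0.05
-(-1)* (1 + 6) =7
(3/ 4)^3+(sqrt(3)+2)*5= 5*sqrt(3)+667/ 64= 19.08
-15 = -15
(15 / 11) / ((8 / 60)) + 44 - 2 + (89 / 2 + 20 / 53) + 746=491530 / 583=843.10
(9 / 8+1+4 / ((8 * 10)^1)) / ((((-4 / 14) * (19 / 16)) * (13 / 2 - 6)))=-1218 / 95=-12.82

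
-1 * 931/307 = -3.03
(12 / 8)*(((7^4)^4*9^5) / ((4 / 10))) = 29435569758065541735 / 4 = 7358892439516385433.75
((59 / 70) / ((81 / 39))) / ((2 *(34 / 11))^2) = 92807 / 8739360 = 0.01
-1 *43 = -43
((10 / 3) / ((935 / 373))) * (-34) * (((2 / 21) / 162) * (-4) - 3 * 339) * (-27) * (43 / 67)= -110984811676 / 139293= -796772.36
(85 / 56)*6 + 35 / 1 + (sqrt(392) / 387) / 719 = 14*sqrt(2) / 278253 + 1235 / 28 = 44.11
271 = 271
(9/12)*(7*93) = 1953/4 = 488.25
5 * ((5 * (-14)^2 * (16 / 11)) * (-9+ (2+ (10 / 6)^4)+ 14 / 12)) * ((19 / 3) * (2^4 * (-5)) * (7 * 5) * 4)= -2544236800000 / 2673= -951828208.01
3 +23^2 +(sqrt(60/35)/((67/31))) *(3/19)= 186 *sqrt(21)/8911 +532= 532.10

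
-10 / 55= -2 / 11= -0.18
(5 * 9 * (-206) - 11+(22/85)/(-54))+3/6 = -42597517/4590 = -9280.50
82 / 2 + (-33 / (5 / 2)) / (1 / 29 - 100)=41.13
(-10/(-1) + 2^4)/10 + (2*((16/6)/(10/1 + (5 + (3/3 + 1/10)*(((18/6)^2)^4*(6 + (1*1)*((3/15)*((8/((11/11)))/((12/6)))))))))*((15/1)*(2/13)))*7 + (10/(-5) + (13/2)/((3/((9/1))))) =229083419/11396190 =20.10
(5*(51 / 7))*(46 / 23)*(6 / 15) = 204 / 7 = 29.14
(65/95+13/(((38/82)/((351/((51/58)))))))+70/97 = 350887033/31331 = 11199.36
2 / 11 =0.18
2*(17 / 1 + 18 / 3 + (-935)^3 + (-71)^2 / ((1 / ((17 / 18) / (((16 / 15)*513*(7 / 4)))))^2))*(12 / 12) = -6071389763601992087 / 3713840928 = -1634800703.99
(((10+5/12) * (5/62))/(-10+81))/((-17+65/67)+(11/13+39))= 544375/1095781056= 0.00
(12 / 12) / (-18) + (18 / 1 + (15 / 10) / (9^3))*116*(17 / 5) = 17252893 / 2430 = 7099.96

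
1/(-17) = -1/17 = -0.06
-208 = -208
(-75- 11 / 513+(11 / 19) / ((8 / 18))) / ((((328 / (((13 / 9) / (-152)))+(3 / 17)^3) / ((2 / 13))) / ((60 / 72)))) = 3715972115 / 13570793660556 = 0.00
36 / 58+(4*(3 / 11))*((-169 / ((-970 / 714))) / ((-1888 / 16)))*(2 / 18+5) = -47990378 / 9128185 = -5.26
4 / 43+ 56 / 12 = 4.76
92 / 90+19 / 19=91 / 45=2.02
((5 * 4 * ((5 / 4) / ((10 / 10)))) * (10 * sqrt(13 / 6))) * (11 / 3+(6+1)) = 3925.23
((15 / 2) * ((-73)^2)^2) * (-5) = -2129868075 / 2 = -1064934037.50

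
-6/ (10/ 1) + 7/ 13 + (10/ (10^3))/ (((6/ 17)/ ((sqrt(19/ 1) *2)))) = -4/ 65 + 17 *sqrt(19)/ 300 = 0.19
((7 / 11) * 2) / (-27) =-14 / 297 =-0.05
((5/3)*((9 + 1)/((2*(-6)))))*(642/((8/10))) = -13375/12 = -1114.58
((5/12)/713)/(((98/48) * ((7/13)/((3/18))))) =65/733677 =0.00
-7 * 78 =-546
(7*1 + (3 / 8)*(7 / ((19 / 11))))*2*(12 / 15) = 13.63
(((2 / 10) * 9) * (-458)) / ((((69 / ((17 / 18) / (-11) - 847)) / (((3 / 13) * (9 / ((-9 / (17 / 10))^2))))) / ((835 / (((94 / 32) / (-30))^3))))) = -227784212781588480 / 341473847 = -667061957.40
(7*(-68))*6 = -2856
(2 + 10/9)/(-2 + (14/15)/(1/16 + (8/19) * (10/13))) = 35630/4759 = 7.49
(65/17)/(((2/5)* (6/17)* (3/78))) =4225/6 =704.17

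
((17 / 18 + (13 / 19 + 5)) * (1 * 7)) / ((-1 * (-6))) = 15869 / 2052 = 7.73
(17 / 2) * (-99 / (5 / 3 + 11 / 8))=-20196 / 73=-276.66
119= 119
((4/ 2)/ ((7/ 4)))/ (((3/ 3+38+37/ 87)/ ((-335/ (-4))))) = 5829/ 2401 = 2.43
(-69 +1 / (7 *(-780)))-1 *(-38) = -169261 / 5460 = -31.00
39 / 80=0.49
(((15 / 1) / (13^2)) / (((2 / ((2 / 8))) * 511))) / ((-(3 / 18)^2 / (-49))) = 945 / 24674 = 0.04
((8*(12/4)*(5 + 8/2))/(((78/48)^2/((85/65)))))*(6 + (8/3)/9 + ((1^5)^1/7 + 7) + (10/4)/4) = 23136320/15379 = 1504.41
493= 493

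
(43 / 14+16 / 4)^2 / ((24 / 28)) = 3267 / 56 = 58.34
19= 19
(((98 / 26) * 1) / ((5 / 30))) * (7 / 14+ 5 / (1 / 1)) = 1617 / 13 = 124.38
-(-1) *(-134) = -134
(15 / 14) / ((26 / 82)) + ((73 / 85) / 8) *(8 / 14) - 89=-85.56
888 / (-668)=-222 / 167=-1.33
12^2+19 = 163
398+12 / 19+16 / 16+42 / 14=7650 / 19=402.63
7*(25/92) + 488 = 45071/92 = 489.90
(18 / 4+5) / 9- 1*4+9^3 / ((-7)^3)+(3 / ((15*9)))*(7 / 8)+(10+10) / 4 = -691 / 13720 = -0.05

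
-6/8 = -3/4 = -0.75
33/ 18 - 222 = -1321/ 6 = -220.17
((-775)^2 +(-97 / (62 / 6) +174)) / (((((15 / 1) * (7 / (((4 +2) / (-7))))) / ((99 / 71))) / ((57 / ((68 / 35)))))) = -52548964677 / 261919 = -200630.59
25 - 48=-23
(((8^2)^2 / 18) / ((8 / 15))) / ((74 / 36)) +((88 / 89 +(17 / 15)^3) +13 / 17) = 39823288028 / 188935875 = 210.78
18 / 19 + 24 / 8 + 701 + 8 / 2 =13470 / 19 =708.95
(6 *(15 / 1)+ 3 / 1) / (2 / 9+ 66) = 837 / 596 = 1.40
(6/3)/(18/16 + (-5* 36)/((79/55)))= -1264/78489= -0.02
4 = 4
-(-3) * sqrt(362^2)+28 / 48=13039 / 12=1086.58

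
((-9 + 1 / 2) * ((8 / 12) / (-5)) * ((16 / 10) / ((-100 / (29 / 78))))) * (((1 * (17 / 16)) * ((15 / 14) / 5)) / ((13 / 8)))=-8381 / 8872500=-0.00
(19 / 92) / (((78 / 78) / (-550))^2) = 1436875 / 23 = 62472.83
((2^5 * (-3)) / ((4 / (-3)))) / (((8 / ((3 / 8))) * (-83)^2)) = 27 / 55112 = 0.00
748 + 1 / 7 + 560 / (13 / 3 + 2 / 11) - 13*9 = 787642 / 1043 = 755.17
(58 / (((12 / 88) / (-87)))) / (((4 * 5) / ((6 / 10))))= -27753 / 25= -1110.12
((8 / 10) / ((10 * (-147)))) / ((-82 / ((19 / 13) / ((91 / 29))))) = 551 / 178248525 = 0.00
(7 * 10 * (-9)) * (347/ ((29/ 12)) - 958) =14879340/ 29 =513080.69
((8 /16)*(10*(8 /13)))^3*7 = 448000 /2197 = 203.91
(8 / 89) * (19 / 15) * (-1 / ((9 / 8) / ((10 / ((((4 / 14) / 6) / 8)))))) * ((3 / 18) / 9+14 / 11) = -52229632 / 237897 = -219.55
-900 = -900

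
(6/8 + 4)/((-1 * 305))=-19/1220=-0.02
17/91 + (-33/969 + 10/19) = 19960/29393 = 0.68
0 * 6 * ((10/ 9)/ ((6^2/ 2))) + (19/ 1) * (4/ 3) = 76/ 3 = 25.33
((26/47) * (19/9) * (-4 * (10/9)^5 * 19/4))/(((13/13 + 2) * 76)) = -12350000/74933181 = -0.16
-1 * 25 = -25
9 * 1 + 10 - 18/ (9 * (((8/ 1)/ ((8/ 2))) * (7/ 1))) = 132/ 7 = 18.86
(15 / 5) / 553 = 3 / 553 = 0.01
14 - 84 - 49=-119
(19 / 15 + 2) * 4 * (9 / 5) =588 / 25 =23.52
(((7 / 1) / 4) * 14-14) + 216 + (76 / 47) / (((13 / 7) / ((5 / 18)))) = 2493707 / 10998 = 226.74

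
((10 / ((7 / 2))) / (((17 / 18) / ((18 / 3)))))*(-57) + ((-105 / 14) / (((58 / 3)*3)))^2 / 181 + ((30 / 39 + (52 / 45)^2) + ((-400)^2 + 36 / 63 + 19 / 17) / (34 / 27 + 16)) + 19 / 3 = 2093734336871330917 / 253961436877200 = 8244.30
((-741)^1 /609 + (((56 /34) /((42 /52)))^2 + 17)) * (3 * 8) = 84234016 /176001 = 478.60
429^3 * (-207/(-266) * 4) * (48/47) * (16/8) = 3137931441216/6251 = 501988712.40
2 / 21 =0.10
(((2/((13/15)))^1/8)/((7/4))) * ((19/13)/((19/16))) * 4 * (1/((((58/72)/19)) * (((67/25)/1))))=16416000/2298569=7.14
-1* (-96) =96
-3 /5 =-0.60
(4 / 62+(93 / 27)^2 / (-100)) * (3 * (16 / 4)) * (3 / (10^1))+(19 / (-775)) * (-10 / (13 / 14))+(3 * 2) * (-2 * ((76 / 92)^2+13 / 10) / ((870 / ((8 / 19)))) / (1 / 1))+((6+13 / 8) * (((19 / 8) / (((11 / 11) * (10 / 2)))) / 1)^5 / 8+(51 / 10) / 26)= 1918168014564576187 / 6928428780748800000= 0.28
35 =35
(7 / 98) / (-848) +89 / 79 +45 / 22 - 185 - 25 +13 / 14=-2124217125 / 10316768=-205.90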